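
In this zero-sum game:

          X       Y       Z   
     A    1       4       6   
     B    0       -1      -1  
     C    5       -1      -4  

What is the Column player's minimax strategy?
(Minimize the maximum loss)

Column should play Y, value = 4

Work:
Column player minimizes Row's maximum payoff:
Column X: max payoff to Row = 5
Column Y: max payoff to Row = 4
Column Z: max payoff to Row = 6
Minimum is 4, achieved by column Y.
Minimax strategy: Y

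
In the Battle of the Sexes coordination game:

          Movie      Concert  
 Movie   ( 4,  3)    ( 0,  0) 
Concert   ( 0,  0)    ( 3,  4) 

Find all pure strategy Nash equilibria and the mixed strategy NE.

Pure NE: (Movie, Movie) and (Concert, Concert); Mixed NE: p = 0.5714, q = 0.4286

Work:
Check pure NE:
(Movie, Movie): (4, 3) - no unilateral deviation beneficial
(Concert, Concert): (3, 4) - no unilateral deviation beneficial
Mixed NE: P1 plays Movie with p = 0.5714, P2 plays Movie with q = 0.4286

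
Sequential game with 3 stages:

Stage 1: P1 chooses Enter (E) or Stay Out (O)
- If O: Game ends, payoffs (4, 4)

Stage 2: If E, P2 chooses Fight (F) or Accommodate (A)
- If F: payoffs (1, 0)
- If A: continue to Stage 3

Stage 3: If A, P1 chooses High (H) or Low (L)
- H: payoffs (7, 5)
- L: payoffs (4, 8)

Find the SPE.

SPE: (E, A, H); Outcome (7, 5)

Work:
Stage 3: P1 chooses H (7 vs 4)
Stage 2: P2: F->0, A->5 (anticipating H). Choose A
Stage 1: P1: O->4, E->7 (anticipating A, H). Choose E
SPE path: E -> A -> H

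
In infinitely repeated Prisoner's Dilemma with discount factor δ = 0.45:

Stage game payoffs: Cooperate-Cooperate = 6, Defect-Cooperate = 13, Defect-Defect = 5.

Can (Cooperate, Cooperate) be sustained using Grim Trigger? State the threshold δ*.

δ* = 0.875; since δ = 0.45 < 0.875, cooperation cannot be sustained

Work:
For Grim Trigger:
Cooperate forever: 6/(1-δ)
Defect then punished: 13 + 5·δ/(1-δ)
Need: 6/(1-δ) ≥ 13 + 5·δ/(1-δ)
Solving: δ ≥ (T-R)/(T-P) = (13-6)/(13-5) = 0.875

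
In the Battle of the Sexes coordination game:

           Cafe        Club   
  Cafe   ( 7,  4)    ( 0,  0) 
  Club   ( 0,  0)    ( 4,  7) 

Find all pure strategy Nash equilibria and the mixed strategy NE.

Pure NE: (Cafe, Cafe) and (Club, Club); Mixed NE: p = 0.6364, q = 0.3636

Work:
Check pure NE:
(Cafe, Cafe): (7, 4) - no unilateral deviation beneficial
(Club, Club): (4, 7) - no unilateral deviation beneficial
Mixed NE: P1 plays Cafe with p = 0.6364, P2 plays Cafe with q = 0.3636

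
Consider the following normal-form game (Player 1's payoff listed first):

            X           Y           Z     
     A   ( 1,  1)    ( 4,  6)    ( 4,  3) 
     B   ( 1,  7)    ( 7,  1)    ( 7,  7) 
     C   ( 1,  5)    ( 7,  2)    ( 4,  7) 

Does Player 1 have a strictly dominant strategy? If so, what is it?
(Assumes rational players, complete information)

No strictly dominant strategy exists for Player 1

Work:
A strategy strictly dominates another if it gives a strictly higher payoff against every opponent action. Compare each pair of P1's strategies column-by-column:
  A vs B: [1 vs 1, 4 vs 7, 4 vs 7] → A does not strictly dominate B (column X: 1 ≤ 1)
  A vs C: [1 vs 1, 4 vs 7, 4 vs 4] → A does not strictly dominate C (column X: 1 ≤ 1)
  B vs A: [1 vs 1, 7 vs 4, 7 vs 4] → B does not strictly dominate A (column X: 1 ≤ 1)
  B vs C: [1 vs 1, 7 vs 7, 7 vs 4] → B does not strictly dominate C (column X: 1 ≤ 1)
  C vs A: [1 vs 1, 7 vs 4, 4 vs 4] → C does not strictly dominate A (column X: 1 ≤ 1)
  C vs B: [1 vs 1, 7 vs 7, 4 vs 7] → C does not strictly dominate B (column X: 1 ≤ 1)
No single strategy strictly dominates all others → no strictly dominant strategy.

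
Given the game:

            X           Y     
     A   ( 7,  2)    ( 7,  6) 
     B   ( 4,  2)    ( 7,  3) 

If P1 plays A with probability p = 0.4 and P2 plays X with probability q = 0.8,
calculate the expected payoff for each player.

E[P1] = 5.56, E[P2] = 2.44

Work:
E[P1] = p·q·π₁(A,X) + p·(1-q)·π₁(A,Y) + (1-p)·q·π₁(B,X) + (1-p)·(1-q)·π₁(B,Y)
= 0.4·0.8·7 + 0.4·0.2·7 + 0.6·0.8·4 + 0.6·0.2·7
= 5.56

E[P2] = 2.44 (similar calculation)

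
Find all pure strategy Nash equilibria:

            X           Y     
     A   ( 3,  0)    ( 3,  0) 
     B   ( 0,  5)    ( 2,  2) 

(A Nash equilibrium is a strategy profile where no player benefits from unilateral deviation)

Nash equilibrium: (A, X), (A, Y)

Work:
Best responses:
  P1 vs X: payoffs [3, 0] → best response A (payoff 3)
  P1 vs Y: payoffs [3, 2] → best response A (payoff 3)
  P2 vs A: payoffs [0, 0] → best response X/Y (payoff 0)
  P2 vs B: payoffs [5, 2] → best response X (payoff 5)
Mutual best responses: (A,X), (A,Y) → Nash equilibria.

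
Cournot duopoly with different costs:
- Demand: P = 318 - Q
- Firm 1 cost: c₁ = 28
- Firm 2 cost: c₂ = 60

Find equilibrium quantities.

q₁* = 107.33, q₂* = 75.33

Work:
Reaction: q₁ = (318 - 28 - q₂)/2
Reaction: q₂ = (318 - 60 - q₁)/2
Solve simultaneously:
q₁* = (318 - 2×28 + 60)/3 = 107.33
q₂* = (318 - 2×60 + 28)/3 = 75.33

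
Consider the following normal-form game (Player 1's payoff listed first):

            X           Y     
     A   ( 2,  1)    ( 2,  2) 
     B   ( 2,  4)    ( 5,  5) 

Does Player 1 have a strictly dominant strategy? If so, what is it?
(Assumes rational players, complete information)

No strictly dominant strategy exists for Player 1

Work:
A strategy strictly dominates another if it gives a strictly higher payoff against every opponent action. Compare each pair of P1's strategies column-by-column:
  A vs B: [2 vs 2, 2 vs 5] → A does not strictly dominate B (column X: 2 ≤ 2)
  B vs A: [2 vs 2, 5 vs 2] → B does not strictly dominate A (column X: 2 ≤ 2)
No single strategy strictly dominates all others → no strictly dominant strategy.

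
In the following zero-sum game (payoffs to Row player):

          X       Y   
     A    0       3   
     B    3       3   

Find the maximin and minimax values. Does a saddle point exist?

Maximin = 3, Minimax = 3, Saddle: True

Work:
Row minimums: [0, 3] → maximin = 3
Column maximums: [3, 3] → minimax = 3
Saddle point exists! Game value = 3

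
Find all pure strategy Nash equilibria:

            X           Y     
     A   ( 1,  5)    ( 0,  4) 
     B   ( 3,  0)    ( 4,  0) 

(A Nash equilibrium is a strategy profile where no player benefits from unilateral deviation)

Nash equilibrium: (B, X), (B, Y)

Work:
Best responses:
  P1 vs X: payoffs [1, 3] → best response B (payoff 3)
  P1 vs Y: payoffs [0, 4] → best response B (payoff 4)
  P2 vs A: payoffs [5, 4] → best response X (payoff 5)
  P2 vs B: payoffs [0, 0] → best response X/Y (payoff 0)
Mutual best responses: (B,X), (B,Y) → Nash equilibria.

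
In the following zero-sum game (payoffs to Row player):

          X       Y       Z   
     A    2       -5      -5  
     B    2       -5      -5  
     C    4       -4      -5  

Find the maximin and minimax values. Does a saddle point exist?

Maximin = -5, Minimax = -5, Saddle: True

Work:
Row minimums: [-5, -5, -5] → maximin = -5
Column maximums: [4, -4, -5] → minimax = -5
Saddle point exists! Game value = -5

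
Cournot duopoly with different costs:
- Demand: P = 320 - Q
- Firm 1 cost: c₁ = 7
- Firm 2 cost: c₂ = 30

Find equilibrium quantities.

q₁* = 112.0, q₂* = 89.0

Work:
Reaction: q₁ = (320 - 7 - q₂)/2
Reaction: q₂ = (320 - 30 - q₁)/2
Solve simultaneously:
q₁* = (320 - 2×7 + 30)/3 = 112.0
q₂* = (320 - 2×30 + 7)/3 = 89.0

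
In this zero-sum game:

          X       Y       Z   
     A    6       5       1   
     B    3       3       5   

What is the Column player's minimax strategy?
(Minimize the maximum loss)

Column should play Y or Z (all achieve the minimum), value = 5

Work:
Column player minimizes Row's maximum payoff:
Column X: max payoff to Row = 6
Column Y: max payoff to Row = 5
Column Z: max payoff to Row = 5
Minimum is 5, achieved by columns Y, Z (tied).
Each of Y or Z is a minimax strategy.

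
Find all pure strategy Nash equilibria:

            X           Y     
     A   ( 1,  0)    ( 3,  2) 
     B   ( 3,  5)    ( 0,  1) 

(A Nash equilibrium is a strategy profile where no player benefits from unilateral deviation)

Nash equilibrium: (A, Y), (B, X)

Work:
Best responses:
  P1 vs X: payoffs [1, 3] → best response B (payoff 3)
  P1 vs Y: payoffs [3, 0] → best response A (payoff 3)
  P2 vs A: payoffs [0, 2] → best response Y (payoff 2)
  P2 vs B: payoffs [5, 1] → best response X (payoff 5)
Mutual best responses: (A,Y), (B,X) → Nash equilibria.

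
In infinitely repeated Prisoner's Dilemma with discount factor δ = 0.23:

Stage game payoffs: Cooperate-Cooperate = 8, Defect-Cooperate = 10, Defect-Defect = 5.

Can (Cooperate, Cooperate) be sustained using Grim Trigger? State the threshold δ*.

δ* = 0.4; since δ = 0.23 < 0.4, cooperation cannot be sustained

Work:
For Grim Trigger:
Cooperate forever: 8/(1-δ)
Defect then punished: 10 + 5·δ/(1-δ)
Need: 8/(1-δ) ≥ 10 + 5·δ/(1-δ)
Solving: δ ≥ (T-R)/(T-P) = (10-8)/(10-5) = 0.4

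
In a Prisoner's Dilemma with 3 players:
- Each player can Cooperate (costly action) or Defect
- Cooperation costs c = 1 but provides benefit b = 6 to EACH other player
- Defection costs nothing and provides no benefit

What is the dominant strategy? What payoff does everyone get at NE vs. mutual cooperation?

Dominant: Defect; NE payoff = 0; Coop payoff = 11

Work:
Defect dominates (saves cost c = 1, benefit to others is external)
NE: All defect → everyone gets 0
If all cooperate: each receives (2)×6 - 1 = 11
Social dilemma: 11 > 0 but NE gives 0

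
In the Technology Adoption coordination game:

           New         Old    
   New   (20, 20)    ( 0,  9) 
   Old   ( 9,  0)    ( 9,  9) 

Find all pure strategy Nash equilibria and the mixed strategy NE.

Pure NE: (New, New) and (Old, Old); Mixed NE: p = 0.45, q = 0.45

Work:
Check pure NE:
(New, New): (20, 20) - no unilateral deviation beneficial
(Old, Old): (9, 9) - no unilateral deviation beneficial
Mixed NE: P1 plays New with p = 0.45, P2 plays New with q = 0.45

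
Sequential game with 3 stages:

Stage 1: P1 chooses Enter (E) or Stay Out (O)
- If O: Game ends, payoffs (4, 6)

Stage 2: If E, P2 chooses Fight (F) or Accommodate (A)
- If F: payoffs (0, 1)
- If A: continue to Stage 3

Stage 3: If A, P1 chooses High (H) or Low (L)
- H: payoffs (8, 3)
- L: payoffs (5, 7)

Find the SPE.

SPE: (E, A, H); Outcome (8, 3)

Work:
Stage 3: P1 chooses H (8 vs 5)
Stage 2: P2: F->1, A->3 (anticipating H). Choose A
Stage 1: P1: O->4, E->8 (anticipating A, H). Choose E
SPE path: E -> A -> H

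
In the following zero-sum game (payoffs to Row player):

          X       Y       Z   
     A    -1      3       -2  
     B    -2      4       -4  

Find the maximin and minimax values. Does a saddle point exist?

Maximin = -2, Minimax = -2, Saddle: True

Work:
Row minimums: [-2, -4] → maximin = -2
Column maximums: [-1, 4, -2] → minimax = -2
Saddle point exists! Game value = -2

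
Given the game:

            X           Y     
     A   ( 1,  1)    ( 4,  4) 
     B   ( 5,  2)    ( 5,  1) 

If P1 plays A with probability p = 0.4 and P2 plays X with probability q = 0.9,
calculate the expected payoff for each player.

E[P1] = 3.52, E[P2] = 1.66

Work:
E[P1] = p·q·π₁(A,X) + p·(1-q)·π₁(A,Y) + (1-p)·q·π₁(B,X) + (1-p)·(1-q)·π₁(B,Y)
= 0.4·0.9·1 + 0.4·0.1·4 + 0.6·0.9·5 + 0.6·0.1·5
= 3.52

E[P2] = 1.66 (similar calculation)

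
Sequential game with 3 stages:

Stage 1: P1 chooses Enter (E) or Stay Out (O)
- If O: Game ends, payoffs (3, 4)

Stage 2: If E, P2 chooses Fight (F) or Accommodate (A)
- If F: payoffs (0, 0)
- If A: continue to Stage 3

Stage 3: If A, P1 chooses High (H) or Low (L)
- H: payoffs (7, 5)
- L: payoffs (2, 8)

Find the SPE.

SPE: (E, A, H); Outcome (7, 5)

Work:
Stage 3: P1 chooses H (7 vs 2)
Stage 2: P2: F->0, A->5 (anticipating H). Choose A
Stage 1: P1: O->3, E->7 (anticipating A, H). Choose E
SPE path: E -> A -> H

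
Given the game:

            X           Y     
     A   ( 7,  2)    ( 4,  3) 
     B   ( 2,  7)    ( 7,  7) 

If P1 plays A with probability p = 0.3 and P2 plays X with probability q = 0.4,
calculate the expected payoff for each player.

E[P1] = 5.06, E[P2] = 5.68

Work:
E[P1] = p·q·π₁(A,X) + p·(1-q)·π₁(A,Y) + (1-p)·q·π₁(B,X) + (1-p)·(1-q)·π₁(B,Y)
= 0.3·0.4·7 + 0.3·0.6·4 + 0.7·0.4·2 + 0.7·0.6·7
= 5.06

E[P2] = 5.68 (similar calculation)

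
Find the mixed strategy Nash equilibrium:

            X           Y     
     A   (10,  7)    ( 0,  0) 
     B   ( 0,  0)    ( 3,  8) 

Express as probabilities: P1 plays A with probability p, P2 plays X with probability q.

p = 0.5333, q = 0.2308

Work:
Find probabilities that make opponent indifferent:
P2 chooses q to make P1 indifferent between A and B
P1 chooses p to make P2 indifferent between X and Y
Mixed NE: P1 plays (A: 0.5333, B: 0.4667), P2 plays (X: 0.2308, Y: 0.7692)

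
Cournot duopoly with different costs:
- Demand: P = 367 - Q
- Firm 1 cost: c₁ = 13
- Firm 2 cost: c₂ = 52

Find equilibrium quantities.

q₁* = 131.0, q₂* = 92.0

Work:
Reaction: q₁ = (367 - 13 - q₂)/2
Reaction: q₂ = (367 - 52 - q₁)/2
Solve simultaneously:
q₁* = (367 - 2×13 + 52)/3 = 131.0
q₂* = (367 - 2×52 + 13)/3 = 92.0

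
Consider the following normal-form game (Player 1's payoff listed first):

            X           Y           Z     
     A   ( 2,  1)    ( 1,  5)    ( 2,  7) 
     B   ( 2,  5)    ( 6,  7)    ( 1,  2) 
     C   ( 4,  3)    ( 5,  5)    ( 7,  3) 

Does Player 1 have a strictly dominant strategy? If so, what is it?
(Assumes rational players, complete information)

No strictly dominant strategy exists for Player 1

Work:
A strategy strictly dominates another if it gives a strictly higher payoff against every opponent action. Compare each pair of P1's strategies column-by-column:
  A vs B: [2 vs 2, 1 vs 6, 2 vs 1] → A does not strictly dominate B (column X: 2 ≤ 2)
  A vs C: [2 vs 4, 1 vs 5, 2 vs 7] → A does not strictly dominate C (column X: 2 ≤ 4)
  B vs A: [2 vs 2, 6 vs 1, 1 vs 2] → B does not strictly dominate A (column X: 2 ≤ 2)
  B vs C: [2 vs 4, 6 vs 5, 1 vs 7] → B does not strictly dominate C (column X: 2 ≤ 4)
  C vs A: [4 vs 2, 5 vs 1, 7 vs 2] → C strictly dominates A
  C vs B: [4 vs 2, 5 vs 6, 7 vs 1] → C does not strictly dominate B (column Y: 5 ≤ 6)
No single strategy strictly dominates all others → no strictly dominant strategy.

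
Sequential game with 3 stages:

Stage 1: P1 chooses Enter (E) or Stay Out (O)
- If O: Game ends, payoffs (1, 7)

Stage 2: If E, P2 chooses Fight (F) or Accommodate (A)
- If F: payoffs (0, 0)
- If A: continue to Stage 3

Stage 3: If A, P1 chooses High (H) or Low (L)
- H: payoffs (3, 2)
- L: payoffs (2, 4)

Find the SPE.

SPE: (E, A, H); Outcome (3, 2)

Work:
Stage 3: P1 chooses H (3 vs 2)
Stage 2: P2: F->0, A->2 (anticipating H). Choose A
Stage 1: P1: O->1, E->3 (anticipating A, H). Choose E
SPE path: E -> A -> H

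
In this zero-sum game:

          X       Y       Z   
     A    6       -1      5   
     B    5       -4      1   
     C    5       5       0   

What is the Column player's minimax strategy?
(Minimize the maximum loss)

Column should play Y or Z (all achieve the minimum), value = 5

Work:
Column player minimizes Row's maximum payoff:
Column X: max payoff to Row = 6
Column Y: max payoff to Row = 5
Column Z: max payoff to Row = 5
Minimum is 5, achieved by columns Y, Z (tied).
Each of Y or Z is a minimax strategy.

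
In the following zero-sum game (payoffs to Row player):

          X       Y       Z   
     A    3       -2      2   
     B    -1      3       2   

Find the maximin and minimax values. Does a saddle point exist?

Maximin = -1, Minimax = 2, Saddle: False

Work:
Row minimums: [-2, -1] → maximin = -1
Column maximums: [3, 3, 2] → minimax = 2
No saddle point (maximin ≠ minimax). Mixed strategy needed.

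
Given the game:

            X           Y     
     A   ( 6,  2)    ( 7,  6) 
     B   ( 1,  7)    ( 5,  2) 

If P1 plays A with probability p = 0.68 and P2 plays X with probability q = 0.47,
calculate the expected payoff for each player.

E[P1] = 5.4388, E[P2] = 4.1936

Work:
E[P1] = p·q·π₁(A,X) + p·(1-q)·π₁(A,Y) + (1-p)·q·π₁(B,X) + (1-p)·(1-q)·π₁(B,Y)
= 0.68·0.47·6 + 0.68·0.53·7 + 0.32·0.47·1 + 0.32·0.53·5
= 5.4388

E[P2] = 4.1936 (similar calculation)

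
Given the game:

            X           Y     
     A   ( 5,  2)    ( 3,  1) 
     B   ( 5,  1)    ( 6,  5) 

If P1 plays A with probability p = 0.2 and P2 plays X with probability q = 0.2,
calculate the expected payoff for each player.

E[P1] = 5.32, E[P2] = 3.6

Work:
E[P1] = p·q·π₁(A,X) + p·(1-q)·π₁(A,Y) + (1-p)·q·π₁(B,X) + (1-p)·(1-q)·π₁(B,Y)
= 0.2·0.2·5 + 0.2·0.8·3 + 0.8·0.2·5 + 0.8·0.8·6
= 5.32

E[P2] = 3.6 (similar calculation)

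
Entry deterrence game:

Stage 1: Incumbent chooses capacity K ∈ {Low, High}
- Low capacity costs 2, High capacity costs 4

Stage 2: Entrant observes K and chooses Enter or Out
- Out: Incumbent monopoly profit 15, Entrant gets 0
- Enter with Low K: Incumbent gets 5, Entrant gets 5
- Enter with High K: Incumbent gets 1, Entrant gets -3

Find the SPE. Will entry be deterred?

SPE: (High, Enter|Low, Out|High); Entry deterred. Incumbent net profit = 11

Work:
After Low K: Entrant enters (5 > 0)
After High K: Entrant stays out (-3 < 0)
Incumbent: Low → 5−2=3, High → 15−4=11
Incumbent chooses High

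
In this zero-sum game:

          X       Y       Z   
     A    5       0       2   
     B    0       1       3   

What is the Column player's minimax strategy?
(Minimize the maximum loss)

Column should play Y, value = 1

Work:
Column player minimizes Row's maximum payoff:
Column X: max payoff to Row = 5
Column Y: max payoff to Row = 1
Column Z: max payoff to Row = 3
Minimum is 1, achieved by column Y.
Minimax strategy: Y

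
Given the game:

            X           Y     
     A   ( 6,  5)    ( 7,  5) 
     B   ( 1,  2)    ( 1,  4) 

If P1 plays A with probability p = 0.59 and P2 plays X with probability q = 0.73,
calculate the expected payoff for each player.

E[P1] = 4.1093, E[P2] = 3.9914

Work:
E[P1] = p·q·π₁(A,X) + p·(1-q)·π₁(A,Y) + (1-p)·q·π₁(B,X) + (1-p)·(1-q)·π₁(B,Y)
= 0.59·0.73·6 + 0.59·0.27·7 + 0.41·0.73·1 + 0.41·0.27·1
= 4.1093

E[P2] = 3.9914 (similar calculation)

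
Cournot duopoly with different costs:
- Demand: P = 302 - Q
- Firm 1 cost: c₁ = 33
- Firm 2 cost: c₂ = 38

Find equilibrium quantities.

q₁* = 91.33, q₂* = 86.33

Work:
Reaction: q₁ = (302 - 33 - q₂)/2
Reaction: q₂ = (302 - 38 - q₁)/2
Solve simultaneously:
q₁* = (302 - 2×33 + 38)/3 = 91.33
q₂* = (302 - 2×38 + 33)/3 = 86.33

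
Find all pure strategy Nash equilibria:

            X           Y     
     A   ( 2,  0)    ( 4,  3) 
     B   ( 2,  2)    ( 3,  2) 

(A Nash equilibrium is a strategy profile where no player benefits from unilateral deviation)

Nash equilibrium: (A, Y), (B, X)

Work:
Best responses:
  P1 vs X: payoffs [2, 2] → best response A/B (payoff 2)
  P1 vs Y: payoffs [4, 3] → best response A (payoff 4)
  P2 vs A: payoffs [0, 3] → best response Y (payoff 3)
  P2 vs B: payoffs [2, 2] → best response X/Y (payoff 2)
Mutual best responses: (A,Y), (B,X) → Nash equilibria.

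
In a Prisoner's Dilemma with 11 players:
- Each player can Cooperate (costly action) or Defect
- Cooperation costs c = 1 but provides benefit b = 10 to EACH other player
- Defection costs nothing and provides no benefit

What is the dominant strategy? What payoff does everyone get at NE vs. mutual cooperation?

Dominant: Defect; NE payoff = 0; Coop payoff = 99

Work:
Defect dominates (saves cost c = 1, benefit to others is external)
NE: All defect → everyone gets 0
If all cooperate: each receives (10)×10 - 1 = 99
Social dilemma: 99 > 0 but NE gives 0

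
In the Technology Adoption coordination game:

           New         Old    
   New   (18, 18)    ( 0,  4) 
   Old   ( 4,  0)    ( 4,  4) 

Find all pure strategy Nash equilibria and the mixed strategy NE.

Pure NE: (New, New) and (Old, Old); Mixed NE: p = 0.2222, q = 0.2222

Work:
Check pure NE:
(New, New): (18, 18) - no unilateral deviation beneficial
(Old, Old): (4, 4) - no unilateral deviation beneficial
Mixed NE: P1 plays New with p = 0.2222, P2 plays New with q = 0.2222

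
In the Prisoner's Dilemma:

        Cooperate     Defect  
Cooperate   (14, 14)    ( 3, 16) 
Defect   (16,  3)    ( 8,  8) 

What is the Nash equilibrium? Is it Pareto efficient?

(Defect, Defect) is NE; not Pareto efficient

Work:
Defect dominates Cooperate for both players:
If P2 cooperates: Defect (16) > Cooperate (14)
If P2 defects: Defect (8) > Cooperate (3)
NE: (Defect, Defect) with payoff (8, 8)
But (Cooperate, Cooperate) = (14, 14) Pareto dominates (8, 8)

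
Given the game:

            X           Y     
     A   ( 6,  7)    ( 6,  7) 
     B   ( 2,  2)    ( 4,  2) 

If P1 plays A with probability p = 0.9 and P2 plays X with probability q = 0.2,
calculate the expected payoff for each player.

E[P1] = 5.76, E[P2] = 6.5

Work:
E[P1] = p·q·π₁(A,X) + p·(1-q)·π₁(A,Y) + (1-p)·q·π₁(B,X) + (1-p)·(1-q)·π₁(B,Y)
= 0.9·0.2·6 + 0.9·0.8·6 + 0.1·0.2·2 + 0.1·0.8·4
= 5.76

E[P2] = 6.5 (similar calculation)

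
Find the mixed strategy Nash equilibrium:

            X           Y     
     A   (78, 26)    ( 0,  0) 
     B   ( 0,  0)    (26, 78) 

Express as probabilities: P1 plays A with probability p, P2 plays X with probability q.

p = 0.75, q = 0.25

Work:
Find probabilities that make opponent indifferent:
P2 chooses q to make P1 indifferent between A and B
P1 chooses p to make P2 indifferent between X and Y
Mixed NE: P1 plays (A: 0.75, B: 0.25), P2 plays (X: 0.25, Y: 0.75)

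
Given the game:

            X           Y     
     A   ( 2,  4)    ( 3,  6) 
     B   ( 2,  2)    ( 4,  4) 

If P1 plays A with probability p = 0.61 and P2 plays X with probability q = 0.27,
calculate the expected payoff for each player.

E[P1] = 3.0147, E[P2] = 4.68

Work:
E[P1] = p·q·π₁(A,X) + p·(1-q)·π₁(A,Y) + (1-p)·q·π₁(B,X) + (1-p)·(1-q)·π₁(B,Y)
= 0.61·0.27·2 + 0.61·0.73·3 + 0.39·0.27·2 + 0.39·0.73·4
= 3.0147

E[P2] = 4.68 (similar calculation)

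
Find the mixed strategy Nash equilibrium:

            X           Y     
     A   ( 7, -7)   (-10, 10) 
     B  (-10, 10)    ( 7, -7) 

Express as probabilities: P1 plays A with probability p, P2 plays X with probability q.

p = 0.5, q = 0.5

Work:
Find probabilities that make opponent indifferent:
P2 chooses q to make P1 indifferent between A and B
P1 chooses p to make P2 indifferent between X and Y
Mixed NE: P1 plays (A: 0.5, B: 0.5), P2 plays (X: 0.5, Y: 0.5)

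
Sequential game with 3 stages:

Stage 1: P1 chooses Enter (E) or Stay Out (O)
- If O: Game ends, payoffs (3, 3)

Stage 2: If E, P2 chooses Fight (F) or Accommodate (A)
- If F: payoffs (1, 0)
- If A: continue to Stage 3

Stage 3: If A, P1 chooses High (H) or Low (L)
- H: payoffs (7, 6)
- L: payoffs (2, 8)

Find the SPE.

SPE: (E, A, H); Outcome (7, 6)

Work:
Stage 3: P1 chooses H (7 vs 2)
Stage 2: P2: F->0, A->6 (anticipating H). Choose A
Stage 1: P1: O->3, E->7 (anticipating A, H). Choose E
SPE path: E -> A -> H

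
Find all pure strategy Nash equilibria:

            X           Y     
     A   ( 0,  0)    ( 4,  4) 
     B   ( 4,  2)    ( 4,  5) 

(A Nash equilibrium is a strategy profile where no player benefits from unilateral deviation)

Nash equilibrium: (A, Y), (B, Y)

Work:
Best responses:
  P1 vs X: payoffs [0, 4] → best response B (payoff 4)
  P1 vs Y: payoffs [4, 4] → best response A/B (payoff 4)
  P2 vs A: payoffs [0, 4] → best response Y (payoff 4)
  P2 vs B: payoffs [2, 5] → best response Y (payoff 5)
Mutual best responses: (A,Y), (B,Y) → Nash equilibria.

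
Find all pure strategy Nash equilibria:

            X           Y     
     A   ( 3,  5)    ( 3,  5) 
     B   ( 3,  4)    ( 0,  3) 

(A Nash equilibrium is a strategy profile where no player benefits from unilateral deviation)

Nash equilibrium: (A, X), (A, Y), (B, X)

Work:
Best responses:
  P1 vs X: payoffs [3, 3] → best response A/B (payoff 3)
  P1 vs Y: payoffs [3, 0] → best response A (payoff 3)
  P2 vs A: payoffs [5, 5] → best response X/Y (payoff 5)
  P2 vs B: payoffs [4, 3] → best response X (payoff 4)
Mutual best responses: (A,X), (A,Y), (B,X) → Nash equilibria.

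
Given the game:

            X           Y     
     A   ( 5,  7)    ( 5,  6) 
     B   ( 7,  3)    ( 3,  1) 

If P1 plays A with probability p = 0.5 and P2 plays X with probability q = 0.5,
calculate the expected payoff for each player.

E[P1] = 5.0, E[P2] = 4.25

Work:
E[P1] = p·q·π₁(A,X) + p·(1-q)·π₁(A,Y) + (1-p)·q·π₁(B,X) + (1-p)·(1-q)·π₁(B,Y)
= 0.5·0.5·5 + 0.5·0.5·5 + 0.5·0.5·7 + 0.5·0.5·3
= 5.0

E[P2] = 4.25 (similar calculation)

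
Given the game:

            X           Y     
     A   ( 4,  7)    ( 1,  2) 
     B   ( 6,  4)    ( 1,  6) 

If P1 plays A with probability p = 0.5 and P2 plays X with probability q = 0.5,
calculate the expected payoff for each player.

E[P1] = 3.0, E[P2] = 4.75

Work:
E[P1] = p·q·π₁(A,X) + p·(1-q)·π₁(A,Y) + (1-p)·q·π₁(B,X) + (1-p)·(1-q)·π₁(B,Y)
= 0.5·0.5·4 + 0.5·0.5·1 + 0.5·0.5·6 + 0.5·0.5·1
= 3.0

E[P2] = 4.75 (similar calculation)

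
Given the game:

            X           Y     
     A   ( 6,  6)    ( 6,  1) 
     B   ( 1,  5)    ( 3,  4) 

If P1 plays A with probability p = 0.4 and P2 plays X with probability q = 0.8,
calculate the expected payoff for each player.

E[P1] = 3.24, E[P2] = 4.88

Work:
E[P1] = p·q·π₁(A,X) + p·(1-q)·π₁(A,Y) + (1-p)·q·π₁(B,X) + (1-p)·(1-q)·π₁(B,Y)
= 0.4·0.8·6 + 0.4·0.2·6 + 0.6·0.8·1 + 0.6·0.2·3
= 3.24

E[P2] = 4.88 (similar calculation)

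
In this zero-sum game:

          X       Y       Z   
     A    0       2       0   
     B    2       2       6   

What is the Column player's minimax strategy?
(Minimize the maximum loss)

Column should play X or Y (all achieve the minimum), value = 2

Work:
Column player minimizes Row's maximum payoff:
Column X: max payoff to Row = 2
Column Y: max payoff to Row = 2
Column Z: max payoff to Row = 6
Minimum is 2, achieved by columns X, Y (tied).
Each of X or Y is a minimax strategy.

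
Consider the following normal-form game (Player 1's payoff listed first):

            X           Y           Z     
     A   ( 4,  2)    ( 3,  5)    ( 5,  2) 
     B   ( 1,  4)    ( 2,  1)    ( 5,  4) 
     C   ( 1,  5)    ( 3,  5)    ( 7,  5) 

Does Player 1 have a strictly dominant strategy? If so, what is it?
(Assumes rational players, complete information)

No strictly dominant strategy exists for Player 1

Work:
A strategy strictly dominates another if it gives a strictly higher payoff against every opponent action. Compare each pair of P1's strategies column-by-column:
  A vs B: [4 vs 1, 3 vs 2, 5 vs 5] → A does not strictly dominate B (column Z: 5 ≤ 5)
  A vs C: [4 vs 1, 3 vs 3, 5 vs 7] → A does not strictly dominate C (column Y: 3 ≤ 3)
  B vs A: [1 vs 4, 2 vs 3, 5 vs 5] → B does not strictly dominate A (column X: 1 ≤ 4)
  B vs C: [1 vs 1, 2 vs 3, 5 vs 7] → B does not strictly dominate C (column X: 1 ≤ 1)
  C vs A: [1 vs 4, 3 vs 3, 7 vs 5] → C does not strictly dominate A (column X: 1 ≤ 4)
  C vs B: [1 vs 1, 3 vs 2, 7 vs 5] → C does not strictly dominate B (column X: 1 ≤ 1)
No single strategy strictly dominates all others → no strictly dominant strategy.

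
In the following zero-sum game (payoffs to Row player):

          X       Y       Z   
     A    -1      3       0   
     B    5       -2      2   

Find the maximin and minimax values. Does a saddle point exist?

Maximin = -1, Minimax = 2, Saddle: False

Work:
Row minimums: [-1, -2] → maximin = -1
Column maximums: [5, 3, 2] → minimax = 2
No saddle point (maximin ≠ minimax). Mixed strategy needed.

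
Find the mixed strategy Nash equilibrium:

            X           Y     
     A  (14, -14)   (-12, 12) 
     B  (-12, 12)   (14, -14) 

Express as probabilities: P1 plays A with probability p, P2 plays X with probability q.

p = 0.5, q = 0.5

Work:
Find probabilities that make opponent indifferent:
P2 chooses q to make P1 indifferent between A and B
P1 chooses p to make P2 indifferent between X and Y
Mixed NE: P1 plays (A: 0.5, B: 0.5), P2 plays (X: 0.5, Y: 0.5)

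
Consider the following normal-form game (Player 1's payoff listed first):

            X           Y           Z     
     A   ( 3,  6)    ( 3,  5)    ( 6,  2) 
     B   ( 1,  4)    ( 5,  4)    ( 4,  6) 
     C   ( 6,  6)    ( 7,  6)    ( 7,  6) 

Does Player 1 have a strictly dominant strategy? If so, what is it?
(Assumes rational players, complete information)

Yes, Player 1's strictly dominant strategy is C

Work:
A strategy strictly dominates another if it gives a strictly higher payoff against every opponent action. Compare each pair of P1's strategies column-by-column:
  A vs B: [3 vs 1, 3 vs 5, 6 vs 4] → A does not strictly dominate B (column Y: 3 ≤ 5)
  A vs C: [3 vs 6, 3 vs 7, 6 vs 7] → A does not strictly dominate C (column X: 3 ≤ 6)
  B vs A: [1 vs 3, 5 vs 3, 4 vs 6] → B does not strictly dominate A (column X: 1 ≤ 3)
  B vs C: [1 vs 6, 5 vs 7, 4 vs 7] → B does not strictly dominate C (column X: 1 ≤ 6)
  C vs A: [6 vs 3, 7 vs 3, 7 vs 6] → C strictly dominates A
  C vs B: [6 vs 1, 7 vs 5, 7 vs 4] → C strictly dominates B
C strictly dominates every other strategy → strictly dominant.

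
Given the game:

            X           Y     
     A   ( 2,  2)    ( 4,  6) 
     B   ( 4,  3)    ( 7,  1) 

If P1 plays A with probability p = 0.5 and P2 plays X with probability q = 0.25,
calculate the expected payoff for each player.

E[P1] = 4.875, E[P2] = 3.25

Work:
E[P1] = p·q·π₁(A,X) + p·(1-q)·π₁(A,Y) + (1-p)·q·π₁(B,X) + (1-p)·(1-q)·π₁(B,Y)
= 0.5·0.25·2 + 0.5·0.75·4 + 0.5·0.25·4 + 0.5·0.75·7
= 4.875

E[P2] = 3.25 (similar calculation)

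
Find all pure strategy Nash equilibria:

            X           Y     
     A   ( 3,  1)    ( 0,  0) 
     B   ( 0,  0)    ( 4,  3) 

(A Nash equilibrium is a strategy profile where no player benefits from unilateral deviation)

Nash equilibrium: (A, X), (B, Y)

Work:
Best responses:
  P1 vs X: payoffs [3, 0] → best response A (payoff 3)
  P1 vs Y: payoffs [0, 4] → best response B (payoff 4)
  P2 vs A: payoffs [1, 0] → best response X (payoff 1)
  P2 vs B: payoffs [0, 3] → best response Y (payoff 3)
Mutual best responses: (A,X), (B,Y) → Nash equilibria.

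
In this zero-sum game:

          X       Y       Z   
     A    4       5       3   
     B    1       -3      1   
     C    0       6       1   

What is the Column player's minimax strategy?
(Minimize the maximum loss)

Column should play Z, value = 3

Work:
Column player minimizes Row's maximum payoff:
Column X: max payoff to Row = 4
Column Y: max payoff to Row = 6
Column Z: max payoff to Row = 3
Minimum is 3, achieved by column Z.
Minimax strategy: Z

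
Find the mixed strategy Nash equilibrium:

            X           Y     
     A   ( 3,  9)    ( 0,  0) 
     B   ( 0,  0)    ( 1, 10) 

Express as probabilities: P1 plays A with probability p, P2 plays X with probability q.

p = 0.5263, q = 0.25

Work:
Find probabilities that make opponent indifferent:
P2 chooses q to make P1 indifferent between A and B
P1 chooses p to make P2 indifferent between X and Y
Mixed NE: P1 plays (A: 0.5263, B: 0.4737), P2 plays (X: 0.25, Y: 0.75)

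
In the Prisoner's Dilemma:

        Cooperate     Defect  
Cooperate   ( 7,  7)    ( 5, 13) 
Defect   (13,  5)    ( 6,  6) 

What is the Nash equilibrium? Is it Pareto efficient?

(Defect, Defect) is NE; not Pareto efficient

Work:
Defect dominates Cooperate for both players:
If P2 cooperates: Defect (13) > Cooperate (7)
If P2 defects: Defect (6) > Cooperate (5)
NE: (Defect, Defect) with payoff (6, 6)
But (Cooperate, Cooperate) = (7, 7) Pareto dominates (6, 6)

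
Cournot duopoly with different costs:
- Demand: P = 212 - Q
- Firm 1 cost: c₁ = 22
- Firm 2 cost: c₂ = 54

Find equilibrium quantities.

q₁* = 74.0, q₂* = 42.0

Work:
Reaction: q₁ = (212 - 22 - q₂)/2
Reaction: q₂ = (212 - 54 - q₁)/2
Solve simultaneously:
q₁* = (212 - 2×22 + 54)/3 = 74.0
q₂* = (212 - 2×54 + 22)/3 = 42.0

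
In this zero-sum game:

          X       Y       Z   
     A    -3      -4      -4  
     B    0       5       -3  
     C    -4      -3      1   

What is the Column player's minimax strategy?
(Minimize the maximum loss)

Column should play X, value = 0

Work:
Column player minimizes Row's maximum payoff:
Column X: max payoff to Row = 0
Column Y: max payoff to Row = 5
Column Z: max payoff to Row = 1
Minimum is 0, achieved by column X.
Minimax strategy: X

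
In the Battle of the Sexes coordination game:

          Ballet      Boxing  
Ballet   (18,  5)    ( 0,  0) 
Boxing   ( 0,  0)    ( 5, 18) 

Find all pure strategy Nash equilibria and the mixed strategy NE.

Pure NE: (Ballet, Ballet) and (Boxing, Boxing); Mixed NE: p = 0.7826, q = 0.2174

Work:
Check pure NE:
(Ballet, Ballet): (18, 5) - no unilateral deviation beneficial
(Boxing, Boxing): (5, 18) - no unilateral deviation beneficial
Mixed NE: P1 plays Ballet with p = 0.7826, P2 plays Ballet with q = 0.2174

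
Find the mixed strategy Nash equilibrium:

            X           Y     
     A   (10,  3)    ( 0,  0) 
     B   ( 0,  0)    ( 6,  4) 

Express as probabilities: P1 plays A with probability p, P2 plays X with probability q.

p = 0.5714, q = 0.375

Work:
Find probabilities that make opponent indifferent:
P2 chooses q to make P1 indifferent between A and B
P1 chooses p to make P2 indifferent between X and Y
Mixed NE: P1 plays (A: 0.5714, B: 0.4286), P2 plays (X: 0.375, Y: 0.625)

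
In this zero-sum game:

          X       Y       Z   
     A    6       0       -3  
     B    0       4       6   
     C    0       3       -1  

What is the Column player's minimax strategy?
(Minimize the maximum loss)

Column should play Y, value = 4

Work:
Column player minimizes Row's maximum payoff:
Column X: max payoff to Row = 6
Column Y: max payoff to Row = 4
Column Z: max payoff to Row = 6
Minimum is 4, achieved by column Y.
Minimax strategy: Y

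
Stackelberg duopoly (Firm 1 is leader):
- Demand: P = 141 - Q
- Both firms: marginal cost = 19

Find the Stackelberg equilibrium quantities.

q₁* (leader) = 61.0, q₂* (follower) = 30.5

Work:
Follower's reaction: q₂ = (a - c - q₁)/2
Leader substitutes: π₁ = q₁·(a - q₁ - (a-c-q₁)/2 - c)
FOC: q₁* = (141 - 19)/2 = 61.00
Then: q₂* = (141 - 19 - 61.0)/2 = 30.50
Leader has first-mover advantage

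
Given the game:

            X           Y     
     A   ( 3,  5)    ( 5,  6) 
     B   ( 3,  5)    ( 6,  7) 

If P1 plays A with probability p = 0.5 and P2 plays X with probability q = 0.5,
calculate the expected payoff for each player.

E[P1] = 4.25, E[P2] = 5.75

Work:
E[P1] = p·q·π₁(A,X) + p·(1-q)·π₁(A,Y) + (1-p)·q·π₁(B,X) + (1-p)·(1-q)·π₁(B,Y)
= 0.5·0.5·3 + 0.5·0.5·5 + 0.5·0.5·3 + 0.5·0.5·6
= 4.25

E[P2] = 5.75 (similar calculation)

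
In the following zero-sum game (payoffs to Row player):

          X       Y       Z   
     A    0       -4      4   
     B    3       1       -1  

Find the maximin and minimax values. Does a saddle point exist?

Maximin = -1, Minimax = 1, Saddle: False

Work:
Row minimums: [-4, -1] → maximin = -1
Column maximums: [3, 1, 4] → minimax = 1
No saddle point (maximin ≠ minimax). Mixed strategy needed.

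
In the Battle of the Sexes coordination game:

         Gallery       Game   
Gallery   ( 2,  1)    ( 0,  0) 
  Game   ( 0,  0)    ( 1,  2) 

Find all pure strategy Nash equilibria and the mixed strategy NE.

Pure NE: (Gallery, Gallery) and (Game, Game); Mixed NE: p = 0.6667, q = 0.3333

Work:
Check pure NE:
(Gallery, Gallery): (2, 1) - no unilateral deviation beneficial
(Game, Game): (1, 2) - no unilateral deviation beneficial
Mixed NE: P1 plays Gallery with p = 0.6667, P2 plays Gallery with q = 0.3333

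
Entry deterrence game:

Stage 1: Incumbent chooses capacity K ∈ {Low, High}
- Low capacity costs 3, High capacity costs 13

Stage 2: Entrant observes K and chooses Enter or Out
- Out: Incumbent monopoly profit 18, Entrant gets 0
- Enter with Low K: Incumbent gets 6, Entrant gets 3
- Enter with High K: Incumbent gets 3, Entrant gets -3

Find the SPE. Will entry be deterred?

SPE: (High, Enter|Low, Out|High); Entry deterred. Incumbent net profit = 5

Work:
After Low K: Entrant enters (3 > 0)
After High K: Entrant stays out (-3 < 0)
Incumbent: Low → 6−3=3, High → 18−13=5
Incumbent chooses High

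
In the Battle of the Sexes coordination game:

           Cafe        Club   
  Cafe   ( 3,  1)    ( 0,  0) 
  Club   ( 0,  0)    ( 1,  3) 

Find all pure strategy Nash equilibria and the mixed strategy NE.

Pure NE: (Cafe, Cafe) and (Club, Club); Mixed NE: p = 0.75, q = 0.25

Work:
Check pure NE:
(Cafe, Cafe): (3, 1) - no unilateral deviation beneficial
(Club, Club): (1, 3) - no unilateral deviation beneficial
Mixed NE: P1 plays Cafe with p = 0.75, P2 plays Cafe with q = 0.25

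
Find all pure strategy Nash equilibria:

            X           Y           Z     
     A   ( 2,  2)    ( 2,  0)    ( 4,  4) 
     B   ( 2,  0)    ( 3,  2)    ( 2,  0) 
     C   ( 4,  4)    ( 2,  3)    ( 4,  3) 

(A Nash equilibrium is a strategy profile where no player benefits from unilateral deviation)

Nash equilibrium: (A, Z), (B, Y), (C, X)

Work:
Best responses:
  P1 vs X: payoffs [2, 2, 4] → best response C (payoff 4)
  P1 vs Y: payoffs [2, 3, 2] → best response B (payoff 3)
  P1 vs Z: payoffs [4, 2, 4] → best response A/C (payoff 4)
  P2 vs A: payoffs [2, 0, 4] → best response Z (payoff 4)
  P2 vs B: payoffs [0, 2, 0] → best response Y (payoff 2)
  P2 vs C: payoffs [4, 3, 3] → best response X (payoff 4)
Mutual best responses: (A,Z), (B,Y), (C,X) → Nash equilibria.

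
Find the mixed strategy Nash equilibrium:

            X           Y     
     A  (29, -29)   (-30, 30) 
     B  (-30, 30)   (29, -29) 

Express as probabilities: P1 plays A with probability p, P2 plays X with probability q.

p = 0.5, q = 0.5

Work:
Find probabilities that make opponent indifferent:
P2 chooses q to make P1 indifferent between A and B
P1 chooses p to make P2 indifferent between X and Y
Mixed NE: P1 plays (A: 0.5, B: 0.5), P2 plays (X: 0.5, Y: 0.5)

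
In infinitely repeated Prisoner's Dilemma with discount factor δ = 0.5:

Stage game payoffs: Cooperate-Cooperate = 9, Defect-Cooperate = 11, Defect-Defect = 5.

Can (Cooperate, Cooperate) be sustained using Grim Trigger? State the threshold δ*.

δ* = 0.3333; since δ = 0.5 ≥ 0.3333, cooperation can be sustained

Work:
For Grim Trigger:
Cooperate forever: 9/(1-δ)
Defect then punished: 11 + 5·δ/(1-δ)
Need: 9/(1-δ) ≥ 11 + 5·δ/(1-δ)
Solving: δ ≥ (T-R)/(T-P) = (11-9)/(11-5) = 0.3333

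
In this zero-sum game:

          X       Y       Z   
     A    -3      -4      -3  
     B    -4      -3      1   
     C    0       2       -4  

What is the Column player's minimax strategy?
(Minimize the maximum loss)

Column should play X, value = 0

Work:
Column player minimizes Row's maximum payoff:
Column X: max payoff to Row = 0
Column Y: max payoff to Row = 2
Column Z: max payoff to Row = 1
Minimum is 0, achieved by column X.
Minimax strategy: X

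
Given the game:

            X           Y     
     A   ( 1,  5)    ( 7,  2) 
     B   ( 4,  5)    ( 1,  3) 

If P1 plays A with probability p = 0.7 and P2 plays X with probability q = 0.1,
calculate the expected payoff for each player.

E[P1] = 4.87, E[P2] = 2.57

Work:
E[P1] = p·q·π₁(A,X) + p·(1-q)·π₁(A,Y) + (1-p)·q·π₁(B,X) + (1-p)·(1-q)·π₁(B,Y)
= 0.7·0.1·1 + 0.7·0.9·7 + 0.3·0.1·4 + 0.3·0.9·1
= 4.87

E[P2] = 2.57 (similar calculation)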